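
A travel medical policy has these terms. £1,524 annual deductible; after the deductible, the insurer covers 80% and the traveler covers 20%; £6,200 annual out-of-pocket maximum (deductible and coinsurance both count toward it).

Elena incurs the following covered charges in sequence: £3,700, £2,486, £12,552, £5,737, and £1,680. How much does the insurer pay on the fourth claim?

£4,589.60

Claim 1 — £3,700: deductible takes £1,524, £2,176 remains; 20% of £2,176 = £435.20. Traveler pays £1,959.20; OOP now £1,959.20. Plan pays £3,700 − £1,959.20 = £1,740.80.
Claim 2 — £2,486: 20% coinsurance on £2,486 = £497.20. Cost to traveler: £497.20. OOP to date £2,456.40. Plan pays £2,486 − £497.20 = £1,988.80.
Claim 3 — £12,552: deductible met; 20% of £12,552 = £2,510.40. Cost to traveler: £2,510.40. OOP to date £4,966.80. Plan pays £12,552 − £2,510.40 = £10,041.60.
Claim 4 — £5,737: deductible met; 20% of £5,737 = £1,147.40. Traveler owes £1,147.40 (running OOP £6,114.20). Plan pays £5,737 − £1,147.40 = £4,589.60.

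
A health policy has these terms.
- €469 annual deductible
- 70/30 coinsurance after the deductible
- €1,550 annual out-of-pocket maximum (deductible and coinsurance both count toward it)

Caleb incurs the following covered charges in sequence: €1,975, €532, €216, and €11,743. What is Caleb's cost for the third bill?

#1 (€1,975): deductible takes €469, €1,506 remains; coinsurance €1,506 × 30% = €451.80. Patient owes €920.80 (running OOP €920.80).
#2 (€532): deductible met; 30% of €532 = €159.60. Cost to patient: €159.60. OOP to date €1,080.40.
#3 (€216): deductible met; 30% of €216 = €64.80. Patient owes €64.80 (running OOP €1,145.20).

€64.80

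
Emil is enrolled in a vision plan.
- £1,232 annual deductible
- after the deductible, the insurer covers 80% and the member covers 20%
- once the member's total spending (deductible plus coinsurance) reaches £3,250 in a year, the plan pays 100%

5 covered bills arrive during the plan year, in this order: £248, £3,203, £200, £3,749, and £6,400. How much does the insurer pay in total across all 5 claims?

£10,550

Claim 1 (£248): entire amount goes to the deductible. Cost to member: £248. OOP to date £248. Plan pays £248 − £248 = £0.
Claim 2 (£3,203): £984 to deductible, leaving £2,219; member's 20% is £443.80. Member owes £1,427.80 (running OOP £1,675.80). Insurer: £3,203 − £1,427.80 = £1,775.20.
Claim 3 (£200): deductible met; 20% of £200 = £40. Cost to member: £40. OOP to date £1,715.80. Plan pays £200 − £40 = £160.
Claim 4 (£3,749): deductible already satisfied, so member's share is 20% × £3,749 = £749.80. Member owes £749.80 (running OOP £2,465.60). Plan pays £3,749 − £749.80 = £2,999.20.
Claim 5 (£6,400): 20% coinsurance on £6,400 = £1,280. That would push OOP to £3,745.60, over the £3,250 cap, so member pays £3,250 − £2,465.60 = £784.40. Plan pays £6,400 − £784.40 = £5,615.60.
Insurer total: £0 + £1,775.20 + £160 + £2,999.20 + £5,615.60 = £10,550.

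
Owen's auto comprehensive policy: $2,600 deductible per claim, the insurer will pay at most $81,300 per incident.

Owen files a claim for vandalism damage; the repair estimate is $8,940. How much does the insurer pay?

$6,340

Subtract the deductible: $8,940 − $2,600 = $6,340.
That's under the $81,300 cap, so the insurer reimburses the full $6,340.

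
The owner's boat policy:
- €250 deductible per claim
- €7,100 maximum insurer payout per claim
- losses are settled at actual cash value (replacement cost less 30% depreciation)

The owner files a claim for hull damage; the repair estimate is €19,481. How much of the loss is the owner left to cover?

€12,381

Actual cash value after 30% depreciation: €19,481 × 70% = €13,636.70.
After the deductible, €13,636.70 − €250 = €13,386.70 remains.
€13,386.70 exceeds the €7,100 limit, so the insurer pays the limit: €7,100.
Owner's share is the uncovered remainder: €19,481 − €7,100 = €12,381.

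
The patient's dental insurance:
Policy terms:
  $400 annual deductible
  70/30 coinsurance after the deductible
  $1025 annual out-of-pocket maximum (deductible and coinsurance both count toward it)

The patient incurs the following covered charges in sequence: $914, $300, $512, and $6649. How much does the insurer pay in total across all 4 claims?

Claim 1 ($914): deductible takes $400, $514 remains; 30% of $514 = $154.20. Cost to patient: $554.20. OOP to date $554.20. Plan pays $914 − $554.20 = $359.80.
Claim 2 ($300): deductible already satisfied, so patient's share is 30% × $300 = $90. Patient pays $90; OOP now $644.20. Plan pays $300 − $90 = $210.
Claim 3 ($512): deductible already satisfied, so patient's share is 30% × $512 = $153.60. Patient owes $153.60 (running OOP $797.80). Insurer: $512 − $153.60 = $358.40.
Claim 4 ($6649): 30% coinsurance on $6649 = $1994.70. OOP would hit $2792.50 > $1025, so the cap limits the patient to $1025 − $797.80 = $227.20. Insurer: $6649 − $227.20 = $6421.80.
Insurer total: $359.80 + $210 + $358.40 + $6421.80 = $7350.

$7350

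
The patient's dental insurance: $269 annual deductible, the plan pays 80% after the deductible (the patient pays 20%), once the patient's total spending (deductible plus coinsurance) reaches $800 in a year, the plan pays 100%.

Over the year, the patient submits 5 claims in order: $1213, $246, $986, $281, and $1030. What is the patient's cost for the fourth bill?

#1 ($1213): $269 to deductible, leaving $944; 20% of $944 = $188.80. Patient owes $457.80 (running OOP $457.80).
#2 ($246): 20% coinsurance on $246 = $49.20. Patient pays $49.20; OOP now $507.
#3 ($986): deductible already satisfied, so patient's share is 20% × $986 = $197.20. Patient pays $197.20; OOP now $704.20.
#4 ($281): deductible already satisfied, so patient's share is 20% × $281 = $56.20. Patient pays $56.20; OOP now $760.40.

$56.20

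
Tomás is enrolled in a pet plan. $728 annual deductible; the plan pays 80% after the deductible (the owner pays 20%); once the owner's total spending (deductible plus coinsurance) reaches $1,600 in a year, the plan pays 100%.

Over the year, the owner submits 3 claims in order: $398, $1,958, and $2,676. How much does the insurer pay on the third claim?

Claim 1 — $398: all of it applies to the deductible. Owner owes $398 (running OOP $398). Insurer: $398 − $398 = $0.
Claim 2 — $1,958: $330 finishes the deductible; $1,628 goes to coinsurance; owner's 20% is $325.60. Owner pays $655.60; OOP now $1,053.60. Plan pays $1,958 − $655.60 = $1,302.40.
Claim 3 — $2,676: 20% coinsurance on $2,676 = $535.20. Owner pays $535.20; OOP now $1,588.80. Insurer: $2,676 − $535.20 = $2,140.80.

$2,140.80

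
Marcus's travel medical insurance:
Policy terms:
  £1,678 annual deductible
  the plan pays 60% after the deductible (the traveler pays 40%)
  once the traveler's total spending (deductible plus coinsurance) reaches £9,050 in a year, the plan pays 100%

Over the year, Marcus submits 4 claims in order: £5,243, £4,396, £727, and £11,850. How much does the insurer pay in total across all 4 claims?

£13,166

Claim 1 — £5,243: £1,678 to deductible, leaving £3,565; coinsurance £3,565 × 40% = £1,426. Cost to traveler: £3,104. OOP to date £3,104. Plan pays £5,243 − £3,104 = £2,139.
Claim 2 — £4,396: deductible already satisfied, so traveler's share is 40% × £4,396 = £1,758.40. Traveler pays £1,758.40; OOP now £4,862.40. Plan pays £4,396 − £1,758.40 = £2,637.60.
Claim 3 — £727: deductible met; 40% of £727 = £290.80. Traveler owes £290.80 (running OOP £5,153.20). Plan pays £727 − £290.80 = £436.20.
Claim 4 — £11,850: 40% coinsurance on £11,850 = £4,740. OOP would hit £9,893.20 > £9,050, so the cap limits the traveler to £9,050 − £5,153.20 = £3,896.80. Plan pays £11,850 − £3,896.80 = £7,953.20.
Insurer total = bills − traveler's total = £22,216 − £9,050 = £13,166.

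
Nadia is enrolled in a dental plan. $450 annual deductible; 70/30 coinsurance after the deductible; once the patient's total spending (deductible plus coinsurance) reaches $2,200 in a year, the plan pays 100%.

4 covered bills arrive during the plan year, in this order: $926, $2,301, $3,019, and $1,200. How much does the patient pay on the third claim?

$905.70

Bill 1, $926: $450 finishes the deductible; $476 goes to coinsurance; coinsurance $476 × 30% = $142.80. Patient owes $592.80 (running OOP $592.80).
Bill 2, $2,301: deductible met; 30% of $2,301 = $690.30. Patient owes $690.30 (running OOP $1,283.10).
Bill 3, $3,019: deductible already satisfied, so patient's share is 30% × $3,019 = $905.70. Patient owes $905.70 (running OOP $2,188.80).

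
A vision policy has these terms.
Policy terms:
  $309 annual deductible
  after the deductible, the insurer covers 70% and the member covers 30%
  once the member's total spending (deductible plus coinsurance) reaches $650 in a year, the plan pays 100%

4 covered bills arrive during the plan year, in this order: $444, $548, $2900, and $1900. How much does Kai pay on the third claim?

Bill 1, $444: $309 finishes the deductible; $135 goes to coinsurance; coinsurance $135 × 30% = $40.50. Cost to member: $349.50. OOP to date $349.50.
Bill 2, $548: deductible already satisfied, so member's share is 30% × $548 = $164.40. Cost to member: $164.40. OOP to date $513.90.
Bill 3, $2900: 30% coinsurance on $2900 = $870. OOP would hit $1383.90 > $650, so the cap limits the member to $650 − $513.90 = $136.10.

$136.10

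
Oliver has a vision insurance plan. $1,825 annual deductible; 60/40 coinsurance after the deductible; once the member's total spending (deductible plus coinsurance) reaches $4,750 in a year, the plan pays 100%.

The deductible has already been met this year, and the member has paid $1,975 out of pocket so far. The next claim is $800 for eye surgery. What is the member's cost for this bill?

With the deductible met, the entire $800 is subject to coinsurance.
40% of $800 = $320 falls to the member.
Cumulative spending $1,975 + $320 = $2,295 stays under the $4,750 maximum.

$320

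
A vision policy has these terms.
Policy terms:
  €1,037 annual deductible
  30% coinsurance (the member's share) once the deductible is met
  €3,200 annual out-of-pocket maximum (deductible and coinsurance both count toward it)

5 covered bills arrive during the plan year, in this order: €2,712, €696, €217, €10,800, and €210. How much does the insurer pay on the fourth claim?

Claim 1 — €2,712: €1,037 to deductible, leaving €1,675; 30% of €1,675 = €502.50. Member pays €1,539.50; OOP now €1,539.50. Insurer: €2,712 − €1,539.50 = €1,172.50.
Claim 2 — €696: deductible met; 30% of €696 = €208.80. Cost to member: €208.80. OOP to date €1,748.30. Plan pays €696 − €208.80 = €487.20.
Claim 3 — €217: deductible met; 30% of €217 = €65.10. Member pays €65.10; OOP now €1,813.40. Plan pays €217 − €65.10 = €151.90.
Claim 4 — €10,800: deductible met; 30% of €10,800 = €3,240. OOP would hit €5,053.40 > €3,200, so the cap limits the member to €3,200 − €1,813.40 = €1,386.60. Insurer: €10,800 − €1,386.60 = €9,413.40.

€9,413.40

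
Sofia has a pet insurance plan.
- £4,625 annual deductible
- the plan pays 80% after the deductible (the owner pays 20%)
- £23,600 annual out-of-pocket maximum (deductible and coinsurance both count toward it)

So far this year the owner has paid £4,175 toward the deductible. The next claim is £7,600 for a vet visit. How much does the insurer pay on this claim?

Deductible still to meet: £4,625 − £4,175 = £450.
That leaves £7,600 − £450 = £7,150 for coinsurance.
Owner's 20% share of £7,150 is £1,430.
That puts the owner's cost at £450 + £1,430 = £1,880 before any cap.
Year-to-date out-of-pocket becomes £4,175 + £1,880 = £6,055, still under the £23,600 maximum, so no cap applies.
The plan picks up £7,600 − £1,880 = £5,720.

£5,720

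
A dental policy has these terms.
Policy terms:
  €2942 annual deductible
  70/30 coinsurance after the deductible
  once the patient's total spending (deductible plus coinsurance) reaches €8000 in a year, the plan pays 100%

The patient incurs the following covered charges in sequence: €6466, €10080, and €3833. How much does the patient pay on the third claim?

€976.80

Claim 1 (€6466): €2942 to deductible, leaving €3524; 30% of €3524 = €1057.20. Cost to patient: €3999.20. OOP to date €3999.20.
Claim 2 (€10080): 30% coinsurance on €10080 = €3024. Patient pays €3024; OOP now €7023.20.
Claim 3 (€3833): deductible already satisfied, so patient's share is 30% × €3833 = €1149.90. OOP would hit €8173.10 > €8000, so the cap limits the patient to €8000 − €7023.20 = €976.80.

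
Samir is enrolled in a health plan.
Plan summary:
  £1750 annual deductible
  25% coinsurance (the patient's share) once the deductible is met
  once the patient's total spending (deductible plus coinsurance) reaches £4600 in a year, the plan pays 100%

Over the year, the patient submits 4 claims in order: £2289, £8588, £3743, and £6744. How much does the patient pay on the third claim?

Claim 1 — £2289: £1750 finishes the deductible; £539 goes to coinsurance; patient's 25% is £134.75. Patient pays £1884.75; OOP now £1884.75.
Claim 2 — £8588: 25% coinsurance on £8588 = £2147. Patient owes £2147 (running OOP £4031.75).
Claim 3 — £3743: 25% coinsurance on £3743 = £935.75. OOP would hit £4967.50 > £4600, so the cap limits the patient to £4600 − £4031.75 = £568.25.

£568.25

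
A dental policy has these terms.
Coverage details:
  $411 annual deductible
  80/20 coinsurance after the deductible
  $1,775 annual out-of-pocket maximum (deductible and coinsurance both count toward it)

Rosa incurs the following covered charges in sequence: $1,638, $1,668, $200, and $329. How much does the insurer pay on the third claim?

$160

Claim 1 — $1,638: $411 to deductible, leaving $1,227; 20% of $1,227 = $245.40. Patient owes $656.40 (running OOP $656.40). Insurer: $1,638 − $656.40 = $981.60.
Claim 2 — $1,668: deductible met; 20% of $1,668 = $333.60. Patient pays $333.60; OOP now $990. Plan pays $1,668 − $333.60 = $1,334.40.
Claim 3 — $200: deductible met; 20% of $200 = $40. Patient owes $40 (running OOP $1,030). Plan pays $200 − $40 = $160.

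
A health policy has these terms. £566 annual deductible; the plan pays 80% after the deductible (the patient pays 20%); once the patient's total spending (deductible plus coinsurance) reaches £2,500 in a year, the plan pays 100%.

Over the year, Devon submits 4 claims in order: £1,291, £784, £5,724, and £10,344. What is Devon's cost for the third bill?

#1 (£1,291): £566 to deductible, leaving £725; patient's 20% is £145. Patient pays £711; OOP now £711.
#2 (£784): 20% coinsurance on £784 = £156.80. Cost to patient: £156.80. OOP to date £867.80.
#3 (£5,724): 20% coinsurance on £5,724 = £1,144.80. Patient owes £1,144.80 (running OOP £2,012.60).

£1,144.80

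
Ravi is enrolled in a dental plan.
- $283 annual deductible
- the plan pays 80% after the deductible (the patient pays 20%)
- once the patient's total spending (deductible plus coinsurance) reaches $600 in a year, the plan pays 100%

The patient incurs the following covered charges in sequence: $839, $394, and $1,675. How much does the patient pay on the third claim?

#1 ($839): $283 to deductible, leaving $556; coinsurance $556 × 20% = $111.20. Patient owes $394.20 (running OOP $394.20).
#2 ($394): deductible met; 20% of $394 = $78.80. Patient pays $78.80; OOP now $473.
#3 ($1,675): deductible met; 20% of $1,675 = $335. OOP would hit $808 > $600, so the cap limits the patient to $600 − $473 = $127.

$127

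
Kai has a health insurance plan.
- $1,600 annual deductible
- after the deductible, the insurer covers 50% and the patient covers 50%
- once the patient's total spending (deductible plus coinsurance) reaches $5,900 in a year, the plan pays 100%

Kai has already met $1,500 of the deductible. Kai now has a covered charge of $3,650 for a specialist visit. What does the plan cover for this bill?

$1,775

$1,500 of the $1,600 deductible is already met, leaving $100.
After the $100 deductible portion, $3,650 − $100 = $3,550 is subject to coinsurance.
Patient's 50% share of $3,550 is $1,775.
That puts the patient's cost at $100 + $1,775 = $1,875 before any cap.
Total out-of-pocket so far would be $1,500 + $1,875 = $3,375, below the $5,900 cap — no reduction.
The insurer covers the remainder: $3,650 − $1,875 = $1,775.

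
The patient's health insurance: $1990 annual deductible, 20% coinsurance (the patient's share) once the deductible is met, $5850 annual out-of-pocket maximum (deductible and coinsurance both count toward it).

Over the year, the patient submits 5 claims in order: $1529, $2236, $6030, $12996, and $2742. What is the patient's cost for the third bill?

$1206

#1 ($1529): all of it applies to the deductible. Cost to patient: $1529. OOP to date $1529.
#2 ($2236): deductible takes $461, $1775 remains; patient's 20% is $355. Patient pays $816; OOP now $2345.
#3 ($6030): deductible met; 20% of $6030 = $1206. Patient owes $1206 (running OOP $3551).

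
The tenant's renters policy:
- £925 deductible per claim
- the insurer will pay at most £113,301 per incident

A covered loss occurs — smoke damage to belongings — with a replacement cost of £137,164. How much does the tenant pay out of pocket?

After the deductible, £137,164 − £925 = £136,239 remains.
Since £136,239 > £113,301, the payout is capped at £113,301.
The tenant bears the rest of the original loss: £137,164 − £113,301 = £23,863.

£23,863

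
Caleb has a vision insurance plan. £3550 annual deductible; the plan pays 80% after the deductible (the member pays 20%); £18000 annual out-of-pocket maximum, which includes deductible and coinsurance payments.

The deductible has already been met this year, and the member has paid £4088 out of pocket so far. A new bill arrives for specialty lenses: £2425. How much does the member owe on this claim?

£485

The deductible is already satisfied, so the full bill goes to coinsurance.
20% of £2425 = £485 falls to the member.
Total out-of-pocket so far would be £4088 + £485 = £4573, below the £18000 cap — no reduction.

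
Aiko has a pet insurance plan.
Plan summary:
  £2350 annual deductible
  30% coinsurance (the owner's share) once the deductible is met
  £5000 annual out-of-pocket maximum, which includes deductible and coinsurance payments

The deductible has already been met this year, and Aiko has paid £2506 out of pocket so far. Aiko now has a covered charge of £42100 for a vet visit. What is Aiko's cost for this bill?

£2494

The deductible is already satisfied, so the full bill goes to coinsurance.
Owner's 30% share of £42100 is £12630.
Year-to-date out-of-pocket would reach £2506 + £12630 = £15136, above the £5000 maximum, so the owner pays only £5000 − £2506 = £2494.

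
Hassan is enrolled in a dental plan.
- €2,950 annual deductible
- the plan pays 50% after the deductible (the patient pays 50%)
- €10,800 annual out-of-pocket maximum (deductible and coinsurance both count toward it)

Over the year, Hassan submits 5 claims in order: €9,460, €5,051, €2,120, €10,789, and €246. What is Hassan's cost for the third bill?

Claim 1 — €9,460: €2,950 finishes the deductible; €6,510 goes to coinsurance; 50% of €6,510 = €3,255. Patient pays €6,205; OOP now €6,205.
Claim 2 — €5,051: 50% coinsurance on €5,051 = €2,525.50. Patient pays €2,525.50; OOP now €8,730.50.
Claim 3 — €2,120: deductible already satisfied, so patient's share is 50% × €2,120 = €1,060. Cost to patient: €1,060. OOP to date €9,790.50.

€1,060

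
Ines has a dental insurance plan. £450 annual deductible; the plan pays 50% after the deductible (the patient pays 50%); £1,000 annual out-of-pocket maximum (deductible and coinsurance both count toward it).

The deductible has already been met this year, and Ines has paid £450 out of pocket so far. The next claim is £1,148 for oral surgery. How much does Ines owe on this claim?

£550

The deductible is already satisfied, so the full bill goes to coinsurance.
Patient's 50% share of £1,148 is £574.
That would bring total out-of-pocket to £1,024, past the £1,000 cap. The patient is capped at £1,000 − £450 = £550 on this claim.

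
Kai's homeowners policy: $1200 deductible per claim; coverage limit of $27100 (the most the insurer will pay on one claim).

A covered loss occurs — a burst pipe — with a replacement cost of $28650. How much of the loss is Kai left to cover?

Subtract the deductible: $28650 − $1200 = $27450.
The $27100 per-incident cap binds; insurer pays $27100.
Homeowner's share is the uncovered remainder: $28650 − $27100 = $1550.

$1550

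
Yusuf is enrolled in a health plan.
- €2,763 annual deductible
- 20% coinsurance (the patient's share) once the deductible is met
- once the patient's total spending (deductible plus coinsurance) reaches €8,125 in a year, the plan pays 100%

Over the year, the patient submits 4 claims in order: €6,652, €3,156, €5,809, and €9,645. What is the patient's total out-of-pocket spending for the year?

Claim 1 (€6,652): €2,763 finishes the deductible; €3,889 goes to coinsurance; patient's 20% is €777.80. Cost to patient: €3,540.80. OOP to date €3,540.80.
Claim 2 (€3,156): deductible met; 20% of €3,156 = €631.20. Patient pays €631.20; OOP now €4,172.
Claim 3 (€5,809): deductible met; 20% of €5,809 = €1,161.80. Cost to patient: €1,161.80. OOP to date €5,333.80.
Claim 4 (€9,645): 20% coinsurance on €9,645 = €1,929. Patient pays €1,929; OOP now €7,262.80.
Summing the patient's payments: €3,540.80 + €631.20 + €1,161.80 + €1,929 = €7,262.80.

€7,262.80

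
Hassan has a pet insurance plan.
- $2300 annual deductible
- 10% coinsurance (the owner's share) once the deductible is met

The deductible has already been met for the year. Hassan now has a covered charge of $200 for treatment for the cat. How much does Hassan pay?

$20

With the deductible met, the entire $200 is subject to coinsurance.
Owner's 10% share of $200 is $20.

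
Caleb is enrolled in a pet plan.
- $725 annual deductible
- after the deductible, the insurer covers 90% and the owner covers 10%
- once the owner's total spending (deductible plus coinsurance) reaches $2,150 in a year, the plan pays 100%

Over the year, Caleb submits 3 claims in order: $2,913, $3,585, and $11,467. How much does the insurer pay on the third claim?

$10,619.30

Bill 1, $2,913: $725 to deductible, leaving $2,188; owner's 10% is $218.80. Owner pays $943.80; OOP now $943.80. Insurer: $2,913 − $943.80 = $1,969.20.
Bill 2, $3,585: 10% coinsurance on $3,585 = $358.50. Owner owes $358.50 (running OOP $1,302.30). Plan pays $3,585 − $358.50 = $3,226.50.
Bill 3, $11,467: 10% coinsurance on $11,467 = $1,146.70. Adding that to $1,302.30 gives $2,449, past the $2,150 cap; owner pays only $2,150 − $1,302.30 = $847.70. Insurer: $11,467 − $847.70 = $10,619.30.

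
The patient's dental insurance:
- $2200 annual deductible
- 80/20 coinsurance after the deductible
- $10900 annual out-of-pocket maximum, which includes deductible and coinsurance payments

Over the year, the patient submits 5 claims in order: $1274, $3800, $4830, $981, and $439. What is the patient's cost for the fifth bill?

$87.80

Claim 1 — $1274: fully absorbed by the deductible. Patient owes $1274 (running OOP $1274).
Claim 2 — $3800: $926 finishes the deductible; $2874 goes to coinsurance; patient's 20% is $574.80. Cost to patient: $1500.80. OOP to date $2774.80.
Claim 3 — $4830: deductible met; 20% of $4830 = $966. Patient owes $966 (running OOP $3740.80).
Claim 4 — $981: deductible met; 20% of $981 = $196.20. Patient owes $196.20 (running OOP $3937).
Claim 5 — $439: 20% coinsurance on $439 = $87.80. Patient owes $87.80 (running OOP $4024.80).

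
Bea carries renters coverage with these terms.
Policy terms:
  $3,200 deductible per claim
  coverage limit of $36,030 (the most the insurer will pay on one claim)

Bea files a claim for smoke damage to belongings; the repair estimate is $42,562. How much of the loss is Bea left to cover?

Subtract the deductible: $42,562 − $3,200 = $39,362.
$39,362 exceeds the $36,030 limit, so the insurer pays the limit: $36,030.
Tenant's share is the uncovered remainder: $42,562 − $36,030 = $6,532.

$6,532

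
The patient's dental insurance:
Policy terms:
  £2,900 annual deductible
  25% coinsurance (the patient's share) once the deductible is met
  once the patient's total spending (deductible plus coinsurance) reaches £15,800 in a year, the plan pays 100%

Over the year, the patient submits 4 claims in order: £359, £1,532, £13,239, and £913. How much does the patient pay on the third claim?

£4,066.50

Claim 1 (£359): fully absorbed by the deductible. Patient pays £359; OOP now £359.
Claim 2 (£1,532): entire amount goes to the deductible. Patient owes £1,532 (running OOP £1,891).
Claim 3 (£13,239): deductible takes £1,009, £12,230 remains; patient's 25% is £3,057.50. Patient owes £4,066.50 (running OOP £5,957.50).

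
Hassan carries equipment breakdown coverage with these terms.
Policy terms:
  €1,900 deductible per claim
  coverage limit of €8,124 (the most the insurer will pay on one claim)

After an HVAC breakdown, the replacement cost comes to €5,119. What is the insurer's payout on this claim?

Less the €1,900 deductible: €5,119 − €1,900 = €3,219.
€3,219 ≤ €8,124, so the limit doesn't bind; insurer pays €3,219.

€3,219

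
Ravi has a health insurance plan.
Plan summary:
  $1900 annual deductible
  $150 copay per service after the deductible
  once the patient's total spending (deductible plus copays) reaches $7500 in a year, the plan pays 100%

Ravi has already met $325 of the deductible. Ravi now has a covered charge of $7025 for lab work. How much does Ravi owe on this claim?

$1725

$325 of the $1900 deductible is already met, leaving $1575.
That leaves $7025 − $1575 = $5450 for the copay.
Copay on this service: $150.
So the patient owes $1575 + $150 = $1725 before any cap.
Cumulative spending $325 + $1725 = $2050 stays under the $7500 maximum.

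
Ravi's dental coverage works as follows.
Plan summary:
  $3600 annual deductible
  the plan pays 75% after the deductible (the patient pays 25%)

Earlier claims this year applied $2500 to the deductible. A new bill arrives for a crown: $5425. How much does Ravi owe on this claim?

Deductible still to meet: $3600 − $2500 = $1100.
After the $1100 deductible portion, $5425 − $1100 = $4325 is subject to coinsurance.
Patient's 25% share of $4325 is $1081.25.
So the patient owes $1100 + $1081.25 = $2181.25.

$2181.25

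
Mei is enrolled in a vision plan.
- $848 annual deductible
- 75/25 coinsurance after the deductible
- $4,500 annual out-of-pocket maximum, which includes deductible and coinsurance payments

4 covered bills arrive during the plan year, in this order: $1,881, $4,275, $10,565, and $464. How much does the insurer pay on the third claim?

$8,240

Claim 1 ($1,881): deductible takes $848, $1,033 remains; coinsurance $1,033 × 25% = $258.25. Cost to member: $1,106.25. OOP to date $1,106.25. Insurer: $1,881 − $1,106.25 = $774.75.
Claim 2 ($4,275): deductible met; 25% of $4,275 = $1,068.75. Member owes $1,068.75 (running OOP $2,175). Plan pays $4,275 − $1,068.75 = $3,206.25.
Claim 3 ($10,565): deductible met; 25% of $10,565 = $2,641.25. Adding that to $2,175 gives $4,816.25, past the $4,500 cap; member pays only $4,500 − $2,175 = $2,325. Plan pays $10,565 − $2,325 = $8,240.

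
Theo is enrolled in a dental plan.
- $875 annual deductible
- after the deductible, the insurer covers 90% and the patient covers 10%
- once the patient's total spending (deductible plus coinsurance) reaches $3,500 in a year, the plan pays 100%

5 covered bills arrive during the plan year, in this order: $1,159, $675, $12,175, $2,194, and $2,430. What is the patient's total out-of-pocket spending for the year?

$2,650.80

Claim 1 — $1,159: $875 to deductible, leaving $284; 10% of $284 = $28.40. Patient owes $903.40 (running OOP $903.40).
Claim 2 — $675: deductible met; 10% of $675 = $67.50. Cost to patient: $67.50. OOP to date $970.90.
Claim 3 — $12,175: 10% coinsurance on $12,175 = $1,217.50. Patient pays $1,217.50; OOP now $2,188.40.
Claim 4 — $2,194: 10% coinsurance on $2,194 = $219.40. Patient pays $219.40; OOP now $2,407.80.
Claim 5 — $2,430: deductible met; 10% of $2,430 = $243. Patient pays $243; OOP now $2,650.80.
Total paid by the patient: $903.40 + $67.50 + $1,217.50 + $219.40 + $243 = $2,650.80.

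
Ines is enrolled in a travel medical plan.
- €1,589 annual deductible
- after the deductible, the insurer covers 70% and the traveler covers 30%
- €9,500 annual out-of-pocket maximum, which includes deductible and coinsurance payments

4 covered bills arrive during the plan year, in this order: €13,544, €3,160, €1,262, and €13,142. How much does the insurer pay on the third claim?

Claim 1 (€13,544): €1,589 to deductible, leaving €11,955; traveler's 30% is €3,586.50. Traveler owes €5,175.50 (running OOP €5,175.50). Plan pays €13,544 − €5,175.50 = €8,368.50.
Claim 2 (€3,160): 30% coinsurance on €3,160 = €948. Traveler pays €948; OOP now €6,123.50. Insurer: €3,160 − €948 = €2,212.
Claim 3 (€1,262): deductible met; 30% of €1,262 = €378.60. Traveler pays €378.60; OOP now €6,502.10. Insurer: €1,262 − €378.60 = €883.40.

€883.40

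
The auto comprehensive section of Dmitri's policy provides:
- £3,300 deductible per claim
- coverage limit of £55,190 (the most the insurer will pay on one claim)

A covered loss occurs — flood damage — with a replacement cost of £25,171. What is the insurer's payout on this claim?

After the deductible, £25,171 − £3,300 = £21,871 remains.
£21,871 ≤ £55,190, so the limit doesn't bind; insurer pays £21,871.

£21,871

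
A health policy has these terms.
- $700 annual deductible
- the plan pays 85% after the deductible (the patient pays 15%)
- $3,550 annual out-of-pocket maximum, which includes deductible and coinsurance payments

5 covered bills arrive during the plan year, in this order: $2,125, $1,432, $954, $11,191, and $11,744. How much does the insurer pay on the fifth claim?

Bill 1, $2,125: $700 to deductible, leaving $1,425; 15% of $1,425 = $213.75. Cost to patient: $913.75. OOP to date $913.75. Insurer: $2,125 − $913.75 = $1,211.25.
Bill 2, $1,432: deductible met; 15% of $1,432 = $214.80. Patient pays $214.80; OOP now $1,128.55. Insurer: $1,432 − $214.80 = $1,217.20.
Bill 3, $954: 15% coinsurance on $954 = $143.10. Cost to patient: $143.10. OOP to date $1,271.65. Plan pays $954 − $143.10 = $810.90.
Bill 4, $11,191: 15% coinsurance on $11,191 = $1,678.65. Patient pays $1,678.65; OOP now $2,950.30. Insurer: $11,191 − $1,678.65 = $9,512.35.
Bill 5, $11,744: deductible already satisfied, so patient's share is 15% × $11,744 = $1,761.60. That would push OOP to $4,711.90, over the $3,550 cap, so patient pays $3,550 − $2,950.30 = $599.70. Plan pays $11,744 − $599.70 = $11,144.30.

$11,144.30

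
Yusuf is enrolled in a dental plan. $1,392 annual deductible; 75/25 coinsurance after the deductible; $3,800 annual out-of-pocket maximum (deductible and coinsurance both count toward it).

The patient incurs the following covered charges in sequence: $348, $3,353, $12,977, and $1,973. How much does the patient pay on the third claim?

$1,830.75

#1 ($348): fully absorbed by the deductible. Patient pays $348; OOP now $348.
#2 ($3,353): $1,044 to deductible, leaving $2,309; 25% of $2,309 = $577.25. Patient pays $1,621.25; OOP now $1,969.25.
#3 ($12,977): deductible met; 25% of $12,977 = $3,244.25. Adding that to $1,969.25 gives $5,213.50, past the $3,800 cap; patient pays only $3,800 − $1,969.25 = $1,830.75.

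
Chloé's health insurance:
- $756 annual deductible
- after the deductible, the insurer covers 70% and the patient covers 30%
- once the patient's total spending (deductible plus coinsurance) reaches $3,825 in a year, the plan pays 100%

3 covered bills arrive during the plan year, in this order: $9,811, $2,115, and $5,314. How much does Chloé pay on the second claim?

$352.50

#1 ($9,811): deductible takes $756, $9,055 remains; coinsurance $9,055 × 30% = $2,716.50. Patient pays $3,472.50; OOP now $3,472.50.
#2 ($2,115): 30% coinsurance on $2,115 = $634.50. That would push OOP to $4,107, over the $3,825 cap, so patient pays $3,825 − $3,472.50 = $352.50.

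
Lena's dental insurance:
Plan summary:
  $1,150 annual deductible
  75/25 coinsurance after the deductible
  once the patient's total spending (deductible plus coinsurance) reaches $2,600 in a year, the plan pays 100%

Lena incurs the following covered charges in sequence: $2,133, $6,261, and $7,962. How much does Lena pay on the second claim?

$1,204.25

Claim 1 — $2,133: $1,150 finishes the deductible; $983 goes to coinsurance; coinsurance $983 × 25% = $245.75. Patient owes $1,395.75 (running OOP $1,395.75).
Claim 2 — $6,261: deductible met; 25% of $6,261 = $1,565.25. Adding that to $1,395.75 gives $2,961, past the $2,600 cap; patient pays only $2,600 − $1,395.75 = $1,204.25.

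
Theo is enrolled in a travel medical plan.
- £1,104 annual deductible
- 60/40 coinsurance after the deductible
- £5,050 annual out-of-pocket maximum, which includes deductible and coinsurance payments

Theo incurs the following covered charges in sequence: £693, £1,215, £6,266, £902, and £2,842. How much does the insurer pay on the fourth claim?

£541.20

#1 (£693): all of it applies to the deductible. Cost to traveler: £693. OOP to date £693. Insurer: £693 − £693 = £0.
#2 (£1,215): deductible takes £411, £804 remains; traveler's 40% is £321.60. Cost to traveler: £732.60. OOP to date £1,425.60. Insurer: £1,215 − £732.60 = £482.40.
#3 (£6,266): deductible already satisfied, so traveler's share is 40% × £6,266 = £2,506.40. Cost to traveler: £2,506.40. OOP to date £3,932. Insurer: £6,266 − £2,506.40 = £3,759.60.
#4 (£902): deductible met; 40% of £902 = £360.80. Cost to traveler: £360.80. OOP to date £4,292.80. Insurer: £902 − £360.80 = £541.20.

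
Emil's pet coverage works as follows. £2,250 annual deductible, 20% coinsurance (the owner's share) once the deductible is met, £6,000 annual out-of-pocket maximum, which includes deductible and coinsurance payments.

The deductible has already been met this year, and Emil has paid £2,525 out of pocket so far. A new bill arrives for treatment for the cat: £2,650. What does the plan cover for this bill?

£2,120

With the deductible met, the entire £2,650 is subject to coinsurance.
Coinsurance: £2,650 × 20% = £530.
Year-to-date out-of-pocket becomes £2,525 + £530 = £3,055, still under the £6,000 maximum, so no cap applies.
Insurer pays the balance: £2,650 − £530 = £2,120.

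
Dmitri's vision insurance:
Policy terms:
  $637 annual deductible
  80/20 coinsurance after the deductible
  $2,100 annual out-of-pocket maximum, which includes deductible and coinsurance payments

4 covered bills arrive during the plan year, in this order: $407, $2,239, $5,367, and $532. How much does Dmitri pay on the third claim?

Bill 1, $407: fully absorbed by the deductible. Cost to member: $407. OOP to date $407.
Bill 2, $2,239: $230 finishes the deductible; $2,009 goes to coinsurance; member's 20% is $401.80. Member owes $631.80 (running OOP $1,038.80).
Bill 3, $5,367: deductible already satisfied, so member's share is 20% × $5,367 = $1,073.40. Adding that to $1,038.80 gives $2,112.20, past the $2,100 cap; member pays only $2,100 − $1,038.80 = $1,061.20.

$1,061.20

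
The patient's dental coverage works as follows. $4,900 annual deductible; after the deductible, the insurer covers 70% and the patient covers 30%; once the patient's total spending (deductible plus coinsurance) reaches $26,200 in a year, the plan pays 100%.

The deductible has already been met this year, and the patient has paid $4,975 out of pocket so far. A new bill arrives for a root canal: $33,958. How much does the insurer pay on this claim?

$23,770.60

With the deductible met, the entire $33,958 is subject to coinsurance.
Patient's 30% share of $33,958 is $10,187.40.
Year-to-date out-of-pocket becomes $4,975 + $10,187.40 = $15,162.40, still under the $26,200 maximum, so no cap applies.
The insurer covers the remainder: $33,958 − $10,187.40 = $23,770.60.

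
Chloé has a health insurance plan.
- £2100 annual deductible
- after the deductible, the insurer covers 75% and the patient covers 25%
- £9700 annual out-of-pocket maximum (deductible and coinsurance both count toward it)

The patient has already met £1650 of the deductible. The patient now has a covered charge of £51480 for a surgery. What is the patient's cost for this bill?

£8050

£1650 of the £2100 deductible is already met, leaving £450.
That leaves £51480 − £450 = £51030 for coinsurance.
Coinsurance: £51030 × 25% = £12757.50.
That puts the patient's cost at £450 + £12757.50 = £13207.50 before any cap.
Adding £13207.50 to the £1650 already spent would give £14857.50, which exceeds the £9700 cap; the patient pays just £9700 − £1650 = £8050.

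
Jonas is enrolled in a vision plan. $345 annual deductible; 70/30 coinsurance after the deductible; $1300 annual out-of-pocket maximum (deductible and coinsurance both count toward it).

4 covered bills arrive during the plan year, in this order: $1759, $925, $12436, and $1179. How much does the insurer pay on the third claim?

$12182.70

Claim 1 — $1759: $345 to deductible, leaving $1414; member's 30% is $424.20. Cost to member: $769.20. OOP to date $769.20. Insurer: $1759 − $769.20 = $989.80.
Claim 2 — $925: deductible already satisfied, so member's share is 30% × $925 = $277.50. Member owes $277.50 (running OOP $1046.70). Insurer: $925 − $277.50 = $647.50.
Claim 3 — $12436: 30% coinsurance on $12436 = $3730.80. That would push OOP to $4777.50, over the $1300 cap, so member pays $1300 − $1046.70 = $253.30. Plan pays $12436 − $253.30 = $12182.70.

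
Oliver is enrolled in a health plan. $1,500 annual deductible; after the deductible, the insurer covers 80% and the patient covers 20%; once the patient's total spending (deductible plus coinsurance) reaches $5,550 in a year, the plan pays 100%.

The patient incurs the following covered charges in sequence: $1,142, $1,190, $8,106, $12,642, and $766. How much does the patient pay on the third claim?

$1,621.20

#1 ($1,142): entire amount goes to the deductible. Patient pays $1,142; OOP now $1,142.
#2 ($1,190): $358 to deductible, leaving $832; coinsurance $832 × 20% = $166.40. Patient owes $524.40 (running OOP $1,666.40).
#3 ($8,106): deductible met; 20% of $8,106 = $1,621.20. Cost to patient: $1,621.20. OOP to date $3,287.60.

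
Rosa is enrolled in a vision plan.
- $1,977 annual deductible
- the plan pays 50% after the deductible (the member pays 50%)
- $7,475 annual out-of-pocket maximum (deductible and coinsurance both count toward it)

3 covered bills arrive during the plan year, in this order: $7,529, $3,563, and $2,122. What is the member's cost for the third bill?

$940.50

#1 ($7,529): $1,977 to deductible, leaving $5,552; member's 50% is $2,776. Member owes $4,753 (running OOP $4,753).
#2 ($3,563): deductible already satisfied, so member's share is 50% × $3,563 = $1,781.50. Cost to member: $1,781.50. OOP to date $6,534.50.
#3 ($2,122): deductible already satisfied, so member's share is 50% × $2,122 = $1,061. OOP would hit $7,595.50 > $7,475, so the cap limits the member to $7,475 − $6,534.50 = $940.50.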